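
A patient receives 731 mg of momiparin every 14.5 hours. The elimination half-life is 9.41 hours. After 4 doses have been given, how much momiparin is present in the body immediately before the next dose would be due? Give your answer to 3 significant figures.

The 4 doses were given 58, 43.5, 29, 14.5 hours ago.
Total = 731·(1/2)^(58/9.41) + 731·(1/2)^(43.5/9.41) + 731·(1/2)^(29/9.41) + 731·(1/2)^(14.5/9.41)
      = 10.197 + 29.671 + 86.337 + 251.22 ≈ 377.43 mg.

377 mg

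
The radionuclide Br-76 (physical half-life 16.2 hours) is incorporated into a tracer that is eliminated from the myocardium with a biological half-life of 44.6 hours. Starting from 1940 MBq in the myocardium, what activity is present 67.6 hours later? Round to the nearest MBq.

1/t_eff = 1/t_phys + 1/t_biol = 1/16.2 + 1/44.6 = 0.08415 per hour.
t_eff = 16.2 × 44.6 / (16.2 + 44.6) ≈ 11.884 hours.
Remaining = 1940 × (1/2)^(67.6/11.884) = 1940 × (1/2)^5.6885 ≈ 37.617 MBq.

38 MBq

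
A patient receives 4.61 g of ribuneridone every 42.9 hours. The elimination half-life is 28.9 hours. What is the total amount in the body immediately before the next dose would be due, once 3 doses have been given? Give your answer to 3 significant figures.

The 3 doses were given 128.7, 85.8, 42.9 hours ago.
Total = 4.61·(1/2)^(128.7/28.9) + 4.61·(1/2)^(85.8/28.9) + 4.61·(1/2)^(42.9/28.9)
      = 0.21044 + 0.58882 + 1.6476 ≈ 2.4468 g.

2.45 g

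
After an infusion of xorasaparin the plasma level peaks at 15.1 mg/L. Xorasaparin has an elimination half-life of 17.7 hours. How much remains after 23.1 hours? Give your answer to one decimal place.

Number of half-lives: n = 23.1/17.7 ≈ 1.3051.
Remaining = 15.1 × (1/2)^1.3051 = 15.1 × 0.4047 ≈ 6.1109 mg/L.

6.1 mg/L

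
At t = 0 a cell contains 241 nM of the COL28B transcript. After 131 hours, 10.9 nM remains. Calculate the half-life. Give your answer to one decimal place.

A/A₀ = 10.9/241 ≈ 0.045228.
n = log₂(22.11) ≈ 4.4666 half-lives elapsed in 131 hours.
t½ = 131/4.4666 ≈ 29.329 hours.

29.3 hours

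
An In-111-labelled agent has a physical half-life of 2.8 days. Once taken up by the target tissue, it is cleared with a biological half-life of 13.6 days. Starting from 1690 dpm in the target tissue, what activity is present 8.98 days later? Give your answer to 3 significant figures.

1/t_eff = 1/t_phys + 1/t_biol = 1/2.8 + 1/13.6 = 0.43067 per day.
t_eff = 2.8 × 13.6 / (2.8 + 13.6) ≈ 2.322 days.
Remaining = 1690 × (1/2)^(8.98/2.322) = 1690 × (1/2)^3.8674 ≈ 115.79 dpm.

116 dpm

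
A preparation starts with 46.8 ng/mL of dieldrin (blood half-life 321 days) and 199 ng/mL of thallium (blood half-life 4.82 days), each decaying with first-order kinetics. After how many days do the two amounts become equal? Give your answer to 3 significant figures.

10.2 days

Set 46.8·(1/2)^(t/321) = 199·(1/2)^(t/4.82).
Taking log₂: log₂(46.8/199) = t·(1/321 − 1/4.82).
log₂(0.23518) = -2.0882; 1/321 − 1/4.82 = -0.20435.
t = -2.0882 / -0.20435 ≈ 10.219 days.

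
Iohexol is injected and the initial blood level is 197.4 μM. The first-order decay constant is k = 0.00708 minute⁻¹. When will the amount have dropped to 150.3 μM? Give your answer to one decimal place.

38.5 minutes

t½ = ln 2 / k = 0.69315 / 0.00708 ≈ 97.902 minutes.
Fraction remaining = 150.3/197.4 ≈ 0.7614.
n = log₂(197.4/150.3) = ln(1.3134)/ln 2 ≈ 0.39328 half-lives.
t = n × t½ = 0.39328 × 97.902 ≈ 38.503 minutes.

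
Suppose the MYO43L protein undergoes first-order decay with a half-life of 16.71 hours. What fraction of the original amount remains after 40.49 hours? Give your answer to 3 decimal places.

n = 40.49/16.71 ≈ 2.4231 half-lives.
Fraction remaining = (1/2)^2.4231 ≈ 0.18646.

0.186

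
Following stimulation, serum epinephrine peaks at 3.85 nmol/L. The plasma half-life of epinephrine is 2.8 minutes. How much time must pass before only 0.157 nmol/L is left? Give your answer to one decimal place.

Fraction remaining = 0.157/3.85 ≈ 0.040779.
n = log₂(3.85/0.157) = ln(24.522)/ln 2 ≈ 4.616 half-lives.
t = n × t½ = 4.616 × 2.8 ≈ 12.925 minutes.

12.9 minutes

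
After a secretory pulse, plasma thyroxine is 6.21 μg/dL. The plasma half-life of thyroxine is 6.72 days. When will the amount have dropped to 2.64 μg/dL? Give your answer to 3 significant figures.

Fraction remaining = 2.64/6.21 ≈ 0.42512.
n = log₂(6.21/2.64) = ln(2.3523)/ln 2 ≈ 1.2341 half-lives.
t = n × t½ = 1.2341 × 6.72 ≈ 8.2929 days.

8.29 days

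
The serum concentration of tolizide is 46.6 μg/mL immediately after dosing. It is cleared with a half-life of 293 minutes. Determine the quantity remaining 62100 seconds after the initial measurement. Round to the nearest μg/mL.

Convert the elapsed time: 62100 seconds = 1035 minutes.
Number of half-lives: n = 1035/293 ≈ 3.5324.
Remaining = 46.6 × (1/2)^3.5324 = 46.6 × 0.086424 ≈ 4.0274 μg/mL.

4 μg/mL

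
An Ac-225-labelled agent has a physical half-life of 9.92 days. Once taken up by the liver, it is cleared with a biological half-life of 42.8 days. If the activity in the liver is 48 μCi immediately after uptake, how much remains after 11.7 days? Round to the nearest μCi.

18 μCi

1/t_eff = 1/t_phys + 1/t_biol = 1/9.92 + 1/42.8 = 0.12417 per day.
t_eff = 9.92 × 42.8 / (9.92 + 42.8) ≈ 8.0534 days.
Remaining = 48 × (1/2)^(11.7/8.0534) = 48 × (1/2)^1.4528 ≈ 17.535 μCi.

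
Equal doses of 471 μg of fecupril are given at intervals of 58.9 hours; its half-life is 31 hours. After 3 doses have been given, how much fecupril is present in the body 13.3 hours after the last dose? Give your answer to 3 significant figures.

469 μg

The 3 doses were given 131.1, 72.2, 13.3 hours ago.
Total = 471·(1/2)^(131.1/31) + 471·(1/2)^(72.2/31) + 471·(1/2)^(13.3/31)
      = 25.116 + 93.737 + 349.84 ≈ 468.69 μg.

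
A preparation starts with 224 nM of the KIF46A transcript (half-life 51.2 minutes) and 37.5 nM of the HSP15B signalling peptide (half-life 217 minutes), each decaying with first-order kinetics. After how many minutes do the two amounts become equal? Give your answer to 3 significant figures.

173 minutes

Set 224·(1/2)^(t/51.2) = 37.5·(1/2)^(t/217).
Taking log₂: log₂(224/37.5) = t·(1/51.2 − 1/217).
log₂(5.9733) = 2.5785; 1/51.2 − 1/217 = 0.014923.
t = 2.5785 / 0.014923 ≈ 172.79 minutes.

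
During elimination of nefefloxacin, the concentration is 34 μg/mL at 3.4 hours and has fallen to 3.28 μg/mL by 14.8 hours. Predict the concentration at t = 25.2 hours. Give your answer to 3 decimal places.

Over Δt = 14.8 − 3.4 = 11.4 hours, the level fell by a factor of 34/3.28 ≈ 10.366.
n = log₂(10.366) ≈ 3.3738 half-lives, so t½ = 11.4/3.3738 ≈ 3.379 hours.
From t = 14.8 to t = 25.2: 3.28 × (1/2)^((25.2−14.8)/3.379) ≈ 0.38847 μg/mL.

0.388 μg/mL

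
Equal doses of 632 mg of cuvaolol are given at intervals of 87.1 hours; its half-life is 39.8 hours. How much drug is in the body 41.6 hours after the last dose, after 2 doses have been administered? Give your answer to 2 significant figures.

370 mg

The 2 doses were given 128.7, 41.6 hours ago.
Total = 632·(1/2)^(128.7/39.8) + 632·(1/2)^(41.6/39.8)
      = 67.187 + 306.25 ≈ 373.43 mg.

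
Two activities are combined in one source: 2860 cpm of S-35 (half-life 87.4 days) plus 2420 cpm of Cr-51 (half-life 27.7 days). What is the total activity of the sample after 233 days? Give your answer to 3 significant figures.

458 cpm

S-35: 2860 × (1/2)^(233/87.4) = 2860 × (1/2)^2.6659 ≈ 450.66 cpm.
Cr-51: 2420 × (1/2)^(233/27.7) = 2420 × (1/2)^8.4116 ≈ 7.107 cpm.
Total = 450.66 + 7.107 ≈ 457.77 cpm.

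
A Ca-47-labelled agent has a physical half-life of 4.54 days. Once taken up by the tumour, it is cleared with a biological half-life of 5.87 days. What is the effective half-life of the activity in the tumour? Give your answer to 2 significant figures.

2.6 days

1/t_eff = 1/t_phys + 1/t_biol = 1/4.54 + 1/5.87 = 0.39062 per day.
t_eff = 4.54 × 5.87 / (4.54 + 5.87) ≈ 2.56 days.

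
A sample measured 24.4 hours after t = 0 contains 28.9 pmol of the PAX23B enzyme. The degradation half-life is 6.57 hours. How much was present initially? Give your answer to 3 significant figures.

379 pmol

Number of half-lives elapsed: n = 24.4/6.57 ≈ 3.7139.
A₀ = A × 2^n = 28.9 × 2^3.7139 = 28.9 × 13.121 ≈ 379.21 pmol.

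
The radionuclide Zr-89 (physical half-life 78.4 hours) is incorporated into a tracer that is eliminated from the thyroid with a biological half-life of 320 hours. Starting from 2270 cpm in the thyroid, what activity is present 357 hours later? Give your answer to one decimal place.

1/t_eff = 1/t_phys + 1/t_biol = 1/78.4 + 1/320 = 0.01588 per hour.
t_eff = 78.4 × 320 / (78.4 + 320) ≈ 62.972 hours.
Remaining = 2270 × (1/2)^(357/62.972) = 2270 × (1/2)^5.6692 ≈ 44.61 cpm.

44.6 cpm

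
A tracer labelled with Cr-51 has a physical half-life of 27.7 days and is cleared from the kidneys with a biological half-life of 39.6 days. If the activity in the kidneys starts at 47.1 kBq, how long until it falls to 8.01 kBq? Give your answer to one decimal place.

41.7 days

1/t_eff = 1/t_phys + 1/t_biol = 1/27.7 + 1/39.6 = 0.061354 per day.
t_eff = 27.7 × 39.6 / (27.7 + 39.6) ≈ 16.299 days.
n = log₂(47.1/8.01) ≈ 2.5559; t = 2.5559 × 16.299 ≈ 41.658 days.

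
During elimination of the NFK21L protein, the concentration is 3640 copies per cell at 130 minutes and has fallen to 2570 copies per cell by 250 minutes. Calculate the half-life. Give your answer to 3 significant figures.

239 minutes

Over Δt = 250 − 130 = 120 minutes, the level fell by a factor of 3640/2570 ≈ 1.4163.
n = log₂(1.4163) ≈ 0.50217 half-lives, so t½ = 120/0.50217 ≈ 238.96 minutes.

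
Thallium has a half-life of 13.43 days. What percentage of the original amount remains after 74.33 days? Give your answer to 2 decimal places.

2.16%

n = 74.33/13.43 ≈ 5.5346 half-lives.
Fraction remaining = (1/2)^5.5346 ≈ 0.021573, i.e. 2.1573%.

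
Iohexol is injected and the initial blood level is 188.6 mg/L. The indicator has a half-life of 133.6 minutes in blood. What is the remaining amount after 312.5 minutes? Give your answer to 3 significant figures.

Number of half-lives: n = 312.5/133.6 ≈ 2.3391.
Remaining = 188.6 × (1/2)^2.3391 = 188.6 × 0.19764 ≈ 37.274 mg/L.

37.3 mg/L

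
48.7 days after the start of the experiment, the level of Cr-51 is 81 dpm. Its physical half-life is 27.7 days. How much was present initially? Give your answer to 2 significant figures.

Number of half-lives elapsed: n = 48.7/27.7 ≈ 1.7581.
A₀ = A × 2^n = 81 × 2^1.7581 = 81 × 3.3826 ≈ 273.99 dpm.

270 dpm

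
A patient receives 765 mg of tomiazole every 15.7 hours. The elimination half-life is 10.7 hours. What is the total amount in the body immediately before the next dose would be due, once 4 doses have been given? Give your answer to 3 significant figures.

The 4 doses were given 62.8, 47.1, 31.4, 15.7 hours ago.
Total = 765·(1/2)^(62.8/10.7) + 765·(1/2)^(47.1/10.7) + 765·(1/2)^(31.4/10.7) + 765·(1/2)^(15.7/10.7)
      = 13.088 + 36.188 + 100.06 + 276.67 ≈ 426.01 mg.

426 mg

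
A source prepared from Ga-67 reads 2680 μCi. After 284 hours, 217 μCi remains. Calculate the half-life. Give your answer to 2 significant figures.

78 hours

A/A₀ = 217/2680 ≈ 0.08097.
n = log₂(12.35) ≈ 3.6265 half-lives elapsed in 284 hours.
t½ = 284/3.6265 ≈ 78.313 hours.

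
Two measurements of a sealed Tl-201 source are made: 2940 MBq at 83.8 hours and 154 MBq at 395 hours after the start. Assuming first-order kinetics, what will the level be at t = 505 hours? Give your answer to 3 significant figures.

54.3 MBq

Over Δt = 395 − 83.8 = 311.2 hours, the level fell by a factor of 2940/154 ≈ 19.091.
n = log₂(19.091) ≈ 4.2548 half-lives, so t½ = 311.2/4.2548 ≈ 73.141 hours.
From t = 395 to t = 505: 154 × (1/2)^((505−395)/73.141) ≈ 54.298 MBq.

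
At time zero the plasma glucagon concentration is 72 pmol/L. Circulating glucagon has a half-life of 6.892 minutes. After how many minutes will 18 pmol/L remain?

13.784 minutes

18/72 = 1/4, so 2 half-lives have elapsed.
t = 2 × 6.892 = 13.784 minutes.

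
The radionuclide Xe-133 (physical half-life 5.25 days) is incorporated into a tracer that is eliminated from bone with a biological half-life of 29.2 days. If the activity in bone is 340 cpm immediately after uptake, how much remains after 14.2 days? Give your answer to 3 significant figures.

1/t_eff = 1/t_phys + 1/t_biol = 1/5.25 + 1/29.2 = 0.22472 per day.
t_eff = 5.25 × 29.2 / (5.25 + 29.2) ≈ 4.4499 days.
Remaining = 340 × (1/2)^(14.2/4.4499) = 340 × (1/2)^3.1911 ≈ 37.228 cpm.

37.2 cpm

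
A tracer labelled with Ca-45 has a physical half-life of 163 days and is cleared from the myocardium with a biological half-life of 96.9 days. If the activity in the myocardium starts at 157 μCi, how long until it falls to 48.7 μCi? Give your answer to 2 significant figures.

1/t_eff = 1/t_phys + 1/t_biol = 1/163 + 1/96.9 = 0.016455 per day.
t_eff = 163 × 96.9 / (163 + 96.9) ≈ 60.772 days.
n = log₂(157/48.7) ≈ 1.6888; t = 1.6888 × 60.772 ≈ 102.63 days.

100 days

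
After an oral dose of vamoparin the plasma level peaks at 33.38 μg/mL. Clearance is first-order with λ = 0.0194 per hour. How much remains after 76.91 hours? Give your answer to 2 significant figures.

t½ = ln 2 / λ = 0.69315 / 0.0194 ≈ 35.729 hours.
Number of half-lives: n = 76.91/35.729 ≈ 2.1526.
Remaining = 33.38 × (1/2)^2.1526 = 33.38 × 0.22491 ≈ 7.5075 μg/mL.

7.5 μg/mL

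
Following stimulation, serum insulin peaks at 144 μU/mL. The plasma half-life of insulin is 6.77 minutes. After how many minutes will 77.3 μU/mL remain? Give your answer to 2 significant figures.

Fraction remaining = 77.3/144 ≈ 0.53681.
n = log₂(144/77.3) = ln(1.8629)/ln 2 ≈ 0.89753 half-lives.
t = n × t½ = 0.89753 × 6.77 ≈ 6.0763 minutes.

6.1 minutes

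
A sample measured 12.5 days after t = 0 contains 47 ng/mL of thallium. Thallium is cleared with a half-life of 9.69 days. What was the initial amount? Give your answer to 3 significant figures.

Number of half-lives elapsed: n = 12.5/9.69 ≈ 1.29.
A₀ = A × 2^n = 47 × 2^1.29 = 47 × 2.4453 ≈ 114.93 ng/mL.

115 ng/mL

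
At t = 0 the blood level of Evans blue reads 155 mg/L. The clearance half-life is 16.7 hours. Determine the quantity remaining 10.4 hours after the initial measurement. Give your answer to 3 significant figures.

Number of half-lives: n = 10.4/16.7 ≈ 0.62275.
Remaining = 155 × (1/2)^0.62275 = 155 × 0.64943 ≈ 100.66 mg/L.

101 mg/L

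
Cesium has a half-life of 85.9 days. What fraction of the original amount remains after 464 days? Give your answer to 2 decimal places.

n = 464/85.9 ≈ 5.4016 half-lives.
Fraction remaining = (1/2)^5.4016 ≈ 0.023656.

0.02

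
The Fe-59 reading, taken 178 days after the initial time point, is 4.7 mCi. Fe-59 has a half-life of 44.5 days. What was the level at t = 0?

75.2 mCi

Number of half-lives elapsed: n = 178/44.5 ≈ 4.
A₀ = A × 2^n = 4.7 × 2^4 = 4.7 × 16 ≈ 75.2 mCi.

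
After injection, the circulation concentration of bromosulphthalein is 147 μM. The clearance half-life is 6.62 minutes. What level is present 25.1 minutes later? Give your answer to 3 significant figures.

Number of half-lives: n = 25.1/6.62 ≈ 3.7915.
Remaining = 147 × (1/2)^3.7915 = 147 × 0.072216 ≈ 10.616 μM.

10.6 μM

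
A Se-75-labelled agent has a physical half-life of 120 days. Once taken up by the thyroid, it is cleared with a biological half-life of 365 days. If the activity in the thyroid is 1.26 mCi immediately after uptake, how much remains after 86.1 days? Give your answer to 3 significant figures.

0.651 mCi

1/t_eff = 1/t_phys + 1/t_biol = 1/120 + 1/365 = 0.011073 per day.
t_eff = 120 × 365 / (120 + 365) ≈ 90.309 days.
Remaining = 1.26 × (1/2)^(86.1/90.309) = 1.26 × (1/2)^0.95339 ≈ 0.65069 mCi.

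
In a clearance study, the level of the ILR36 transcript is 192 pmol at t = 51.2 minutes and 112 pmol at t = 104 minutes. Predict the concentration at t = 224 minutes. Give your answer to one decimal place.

32.9 pmol

Over Δt = 104 − 51.2 = 52.8 minutes, the level fell by a factor of 192/112 ≈ 1.7143.
n = log₂(1.7143) ≈ 0.77761 half-lives, so t½ = 52.8/0.77761 ≈ 67.901 minutes.
From t = 104 to t = 224: 112 × (1/2)^((224−104)/67.901) ≈ 32.901 pmol.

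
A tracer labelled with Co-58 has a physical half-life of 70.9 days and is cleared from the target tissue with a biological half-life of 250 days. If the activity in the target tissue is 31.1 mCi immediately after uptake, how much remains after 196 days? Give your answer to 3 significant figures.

1/t_eff = 1/t_phys + 1/t_biol = 1/70.9 + 1/250 = 0.018104 per day.
t_eff = 70.9 × 250 / (70.9 + 250) ≈ 55.235 days.
Remaining = 31.1 × (1/2)^(196/55.235) = 31.1 × (1/2)^3.5485 ≈ 2.6581 mCi.

2.66 mCi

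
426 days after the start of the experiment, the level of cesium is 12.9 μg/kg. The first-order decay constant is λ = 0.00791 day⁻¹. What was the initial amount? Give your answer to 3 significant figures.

t½ = ln 2 / λ = 0.69315 / 0.00791 ≈ 87.629 days.
Number of half-lives elapsed: n = 426/87.629 ≈ 4.8614.
A₀ = A × 2^n = 12.9 × 2^4.8614 = 12.9 × 29.069 ≈ 374.99 μg/kg.

375 μg/kg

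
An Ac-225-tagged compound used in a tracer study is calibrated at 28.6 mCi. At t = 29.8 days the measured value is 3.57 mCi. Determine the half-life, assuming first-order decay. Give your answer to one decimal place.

A/A₀ = 3.57/28.6 ≈ 0.12483.
n = log₂(8.0112) ≈ 3.002 half-lives elapsed in 29.8 days.
t½ = 29.8/3.002 ≈ 9.9267 days.

9.9 days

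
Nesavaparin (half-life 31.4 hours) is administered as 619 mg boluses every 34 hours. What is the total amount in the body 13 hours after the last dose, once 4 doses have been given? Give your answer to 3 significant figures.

The 4 doses were given 115, 81, 47, 13 hours ago.
Total = 619·(1/2)^(115/31.4) + 619·(1/2)^(81/31.4) + 619·(1/2)^(47/31.4) + 619·(1/2)^(13/31.4)
      = 48.887 + 103.55 + 219.33 + 464.58 ≈ 836.35 mg.

836 mg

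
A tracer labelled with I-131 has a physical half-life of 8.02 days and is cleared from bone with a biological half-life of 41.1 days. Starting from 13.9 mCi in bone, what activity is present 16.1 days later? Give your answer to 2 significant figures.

1/t_eff = 1/t_phys + 1/t_biol = 1/8.02 + 1/41.1 = 0.14902 per day.
t_eff = 8.02 × 41.1 / (8.02 + 41.1) ≈ 6.7105 days.
Remaining = 13.9 × (1/2)^(16.1/6.7105) = 13.9 × (1/2)^2.3992 ≈ 2.635 mCi.

2.6 mCi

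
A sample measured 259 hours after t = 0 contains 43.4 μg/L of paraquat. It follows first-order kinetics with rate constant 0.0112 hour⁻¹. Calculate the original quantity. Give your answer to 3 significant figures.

789 μg/L

t½ = ln 2 / λ = 0.69315 / 0.0112 ≈ 61.888 hours.
Number of half-lives elapsed: n = 259/61.888 ≈ 4.185.
A₀ = A × 2^n = 43.4 × 2^4.185 = 43.4 × 18.189 ≈ 789.39 μg/L.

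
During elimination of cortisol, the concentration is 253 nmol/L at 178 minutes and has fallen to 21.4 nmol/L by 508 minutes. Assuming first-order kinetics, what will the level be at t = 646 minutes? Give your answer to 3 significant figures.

Over Δt = 508 − 178 = 330 minutes, the level fell by a factor of 253/21.4 ≈ 11.822.
n = log₂(11.822) ≈ 3.5635 half-lives, so t½ = 330/3.5635 ≈ 92.607 minutes.
From t = 508 to t = 646: 21.4 × (1/2)^((646−508)/92.607) ≈ 7.6178 nmol/L.

7.62 nmol/L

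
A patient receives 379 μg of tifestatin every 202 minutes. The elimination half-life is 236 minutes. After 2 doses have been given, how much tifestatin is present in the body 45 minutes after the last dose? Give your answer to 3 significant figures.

516 μg

The 2 doses were given 247, 45 minutes ago.
Total = 379·(1/2)^(247/236) + 379·(1/2)^(45/236)
      = 183.48 + 332.08 ≈ 515.55 μg.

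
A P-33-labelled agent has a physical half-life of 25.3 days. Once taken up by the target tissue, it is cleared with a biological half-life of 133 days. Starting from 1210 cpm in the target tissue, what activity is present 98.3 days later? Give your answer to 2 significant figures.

49 cpm

1/t_eff = 1/t_phys + 1/t_biol = 1/25.3 + 1/133 = 0.047044 per day.
t_eff = 25.3 × 133 / (25.3 + 133) ≈ 21.256 days.
Remaining = 1210 × (1/2)^(98.3/21.256) = 1210 × (1/2)^4.6245 ≈ 49.055 cpm.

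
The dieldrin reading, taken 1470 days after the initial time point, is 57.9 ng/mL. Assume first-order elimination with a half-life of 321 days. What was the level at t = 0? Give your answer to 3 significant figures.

Number of half-lives elapsed: n = 1470/321 ≈ 4.5794.
A₀ = A × 2^n = 57.9 × 2^4.5794 = 57.9 × 23.908 ≈ 1384.3 ng/mL.

1380 ng/mL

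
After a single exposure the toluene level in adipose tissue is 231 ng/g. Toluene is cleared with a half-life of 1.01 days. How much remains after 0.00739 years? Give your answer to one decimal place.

Convert the elapsed time: 0.00739 years = 2.69735 days.
Number of half-lives: n = 2.69735/1.01 ≈ 2.6706.
Remaining = 231 × (1/2)^2.6706 = 231 × 0.15706 ≈ 36.28 ng/g.

36.3 ng/g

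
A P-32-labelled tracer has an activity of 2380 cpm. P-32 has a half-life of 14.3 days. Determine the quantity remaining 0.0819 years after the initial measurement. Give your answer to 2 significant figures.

560 cpm

Convert the elapsed time: 0.0819 years = 29.8935 days.
Number of half-lives: n = 29.8935/14.3 ≈ 2.0905.
Remaining = 2380 × (1/2)^2.0905 = 2380 × 0.23481 ≈ 558.84 cpm.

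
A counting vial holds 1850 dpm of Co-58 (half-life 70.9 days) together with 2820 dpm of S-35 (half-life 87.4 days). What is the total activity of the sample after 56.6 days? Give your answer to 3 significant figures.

2860 dpm

Co-58: 1850 × (1/2)^(56.6/70.9) = 1850 × (1/2)^0.79831 ≈ 1063.8 dpm.
S-35: 2820 × (1/2)^(56.6/87.4) = 2820 × (1/2)^0.6476 ≈ 1800.1 dpm.
Total = 1063.8 + 1800.1 ≈ 2863.9 dpm.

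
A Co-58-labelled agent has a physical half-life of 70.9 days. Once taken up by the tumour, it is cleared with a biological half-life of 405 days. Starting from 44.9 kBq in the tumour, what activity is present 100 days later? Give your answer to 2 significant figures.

1/t_eff = 1/t_phys + 1/t_biol = 1/70.9 + 1/405 = 0.016574 per day.
t_eff = 70.9 × 405 / (70.9 + 405) ≈ 60.337 days.
Remaining = 44.9 × (1/2)^(100/60.337) = 44.9 × (1/2)^1.6574 ≈ 14.234 kBq.

14 kBq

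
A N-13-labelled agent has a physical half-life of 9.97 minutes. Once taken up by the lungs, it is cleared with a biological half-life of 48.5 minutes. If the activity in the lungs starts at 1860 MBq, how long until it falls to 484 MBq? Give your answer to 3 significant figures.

16.1 minutes

1/t_eff = 1/t_phys + 1/t_biol = 1/9.97 + 1/48.5 = 0.12092 per minute.
t_eff = 9.97 × 48.5 / (9.97 + 48.5) ≈ 8.27 minutes.
n = log₂(1860/484) ≈ 1.9422; t = 1.9422 × 8.27 ≈ 16.062 minutes.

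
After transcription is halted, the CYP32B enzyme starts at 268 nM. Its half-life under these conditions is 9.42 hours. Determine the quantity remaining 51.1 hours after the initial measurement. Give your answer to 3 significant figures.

6.24 nM

Number of half-lives: n = 51.1/9.42 ≈ 5.4246.
Remaining = 268 × (1/2)^5.4246 = 268 × 0.023282 ≈ 6.2396 nM.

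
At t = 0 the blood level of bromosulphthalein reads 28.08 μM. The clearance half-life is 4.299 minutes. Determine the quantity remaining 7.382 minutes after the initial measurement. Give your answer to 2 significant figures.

Number of half-lives: n = 7.382/4.299 ≈ 1.7171.
Remaining = 28.08 × (1/2)^1.7171 = 28.08 × 0.30415 ≈ 8.5405 μM.

8.5 μM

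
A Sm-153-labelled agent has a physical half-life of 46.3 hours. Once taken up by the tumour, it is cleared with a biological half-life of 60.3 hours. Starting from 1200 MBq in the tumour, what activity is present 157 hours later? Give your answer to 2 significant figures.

1/t_eff = 1/t_phys + 1/t_biol = 1/46.3 + 1/60.3 = 0.038182 per hour.
t_eff = 46.3 × 60.3 / (46.3 + 60.3) ≈ 26.19 hours.
Remaining = 1200 × (1/2)^(157/26.19) = 1200 × (1/2)^5.9946 ≈ 18.821 MBq.

19 MBq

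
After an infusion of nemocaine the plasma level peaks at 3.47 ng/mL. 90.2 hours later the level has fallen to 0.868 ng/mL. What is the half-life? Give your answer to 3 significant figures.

A/A₀ = 0.868/3.47 ≈ 0.25014.
n = log₂(3.9977) ≈ 1.9992 half-lives elapsed in 90.2 hours.
t½ = 90.2/1.9992 ≈ 45.119 hours.

45.1 hours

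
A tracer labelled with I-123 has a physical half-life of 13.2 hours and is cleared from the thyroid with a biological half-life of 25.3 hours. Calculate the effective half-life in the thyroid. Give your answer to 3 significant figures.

8.67 hours

1/t_eff = 1/t_phys + 1/t_biol = 1/13.2 + 1/25.3 = 0.11528 per hour.
t_eff = 13.2 × 25.3 / (13.2 + 25.3) ≈ 8.6743 hours.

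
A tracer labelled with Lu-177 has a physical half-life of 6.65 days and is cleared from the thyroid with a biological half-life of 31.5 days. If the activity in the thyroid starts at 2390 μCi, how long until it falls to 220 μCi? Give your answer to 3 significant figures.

1/t_eff = 1/t_phys + 1/t_biol = 1/6.65 + 1/31.5 = 0.18212 per day.
t_eff = 6.65 × 31.5 / (6.65 + 31.5) ≈ 5.4908 days.
n = log₂(2390/220) ≈ 3.4414; t = 3.4414 × 5.4908 ≈ 18.896 days.

18.9 days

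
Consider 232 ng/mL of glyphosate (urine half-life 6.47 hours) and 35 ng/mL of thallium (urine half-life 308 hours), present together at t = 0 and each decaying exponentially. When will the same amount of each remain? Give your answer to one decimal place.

18.0 hours

Set 232·(1/2)^(t/6.47) = 35·(1/2)^(t/308).
Taking log₂: log₂(232/35) = t·(1/6.47 − 1/308).
log₂(6.6286) = 2.7287; 1/6.47 − 1/308 = 0.15131.
t = 2.7287 / 0.15131 ≈ 18.033 hours.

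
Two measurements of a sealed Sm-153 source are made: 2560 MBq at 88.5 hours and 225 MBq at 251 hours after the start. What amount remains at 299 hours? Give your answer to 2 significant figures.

Over Δt = 251 − 88.5 = 162.5 hours, the level fell by a factor of 2560/225 ≈ 11.378.
n = log₂(11.378) ≈ 3.5081 half-lives, so t½ = 162.5/3.5081 ≈ 46.321 hours.
From t = 251 to t = 299: 225 × (1/2)^((299−251)/46.321) ≈ 109.71 MBq.

110 MBq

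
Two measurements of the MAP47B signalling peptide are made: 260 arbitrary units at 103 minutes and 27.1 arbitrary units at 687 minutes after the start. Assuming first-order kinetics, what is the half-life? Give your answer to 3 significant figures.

Over Δt = 687 − 103 = 584 minutes, the level fell by a factor of 260/27.1 ≈ 9.5941.
n = log₂(9.5941) ≈ 3.2621 half-lives, so t½ = 584/3.2621 ≈ 179.02 minutes.

179 minutes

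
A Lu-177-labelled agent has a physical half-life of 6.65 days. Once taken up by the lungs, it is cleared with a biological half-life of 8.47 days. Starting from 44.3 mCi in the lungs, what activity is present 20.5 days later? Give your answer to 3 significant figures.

0.977 mCi

1/t_eff = 1/t_phys + 1/t_biol = 1/6.65 + 1/8.47 = 0.26844 per day.
t_eff = 6.65 × 8.47 / (6.65 + 8.47) ≈ 3.7252 days.
Remaining = 44.3 × (1/2)^(20.5/3.7252) = 44.3 × (1/2)^5.503 ≈ 0.97686 mCi.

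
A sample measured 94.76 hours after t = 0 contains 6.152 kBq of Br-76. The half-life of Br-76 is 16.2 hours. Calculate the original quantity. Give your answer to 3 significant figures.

355 kBq

Number of half-lives elapsed: n = 94.76/16.2 ≈ 5.8494.
A₀ = A × 2^n = 6.152 × 2^5.8494 = 6.152 × 57.655 ≈ 354.7 kBq.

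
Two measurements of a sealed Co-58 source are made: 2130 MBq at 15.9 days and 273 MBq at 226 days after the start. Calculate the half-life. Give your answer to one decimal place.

70.9 days

Over Δt = 226 − 15.9 = 210.1 days, the level fell by a factor of 2130/273 ≈ 7.8022.
n = log₂(7.8022) ≈ 2.9639 half-lives, so t½ = 210.1/2.9639 ≈ 70.887 days.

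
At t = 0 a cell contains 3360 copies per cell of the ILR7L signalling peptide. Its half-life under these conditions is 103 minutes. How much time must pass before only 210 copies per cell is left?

412 minutes

210/3360 = 1/16, so 4 half-lives have elapsed.
t = 4 × 103 = 412 minutes.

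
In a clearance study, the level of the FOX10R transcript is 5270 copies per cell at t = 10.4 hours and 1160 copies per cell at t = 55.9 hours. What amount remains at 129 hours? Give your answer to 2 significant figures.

100 copies per cell

Over Δt = 55.9 − 10.4 = 45.5 hours, the level fell by a factor of 5270/1160 ≈ 4.5431.
n = log₂(4.5431) ≈ 2.1837 half-lives, so t½ = 45.5/2.1837 ≈ 20.836 hours.
From t = 55.9 to t = 129: 1160 × (1/2)^((129−55.9)/20.836) ≈ 101.94 copies per cell.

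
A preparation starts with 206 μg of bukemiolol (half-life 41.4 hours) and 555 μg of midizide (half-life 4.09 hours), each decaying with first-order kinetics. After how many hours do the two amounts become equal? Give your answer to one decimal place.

Set 206·(1/2)^(t/41.4) = 555·(1/2)^(t/4.09).
Taking log₂: log₂(206/555) = t·(1/41.4 − 1/4.09).
log₂(0.37117) = -1.4298; 1/41.4 − 1/4.09 = -0.22034.
t = -1.4298 / -0.22034 ≈ 6.4891 hours.

6.5 hours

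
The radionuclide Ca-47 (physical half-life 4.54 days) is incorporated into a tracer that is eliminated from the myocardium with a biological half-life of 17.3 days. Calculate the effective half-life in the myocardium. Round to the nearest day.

4 days

1/t_eff = 1/t_phys + 1/t_biol = 1/4.54 + 1/17.3 = 0.27807 per day.
t_eff = 4.54 × 17.3 / (4.54 + 17.3) ≈ 3.5962 days.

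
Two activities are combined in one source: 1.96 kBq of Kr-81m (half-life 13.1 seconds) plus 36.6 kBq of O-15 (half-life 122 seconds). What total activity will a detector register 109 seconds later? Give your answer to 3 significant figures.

Kr-81m: 1.96 × (1/2)^(109/13.1) = 1.96 × (1/2)^8.3206 ≈ 0.0061306 kBq.
O-15: 36.6 × (1/2)^(109/122) = 36.6 × (1/2)^0.89344 ≈ 19.703 kBq.
Total = 0.0061306 + 19.703 ≈ 19.709 kBq.

19.7 kBq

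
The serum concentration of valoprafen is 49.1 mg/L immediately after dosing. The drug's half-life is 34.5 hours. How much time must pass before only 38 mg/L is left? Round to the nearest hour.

Fraction remaining = 38/49.1 ≈ 0.77393.
n = log₂(49.1/38) = ln(1.2921)/ln 2 ≈ 0.36972 half-lives.
t = n × t½ = 0.36972 × 34.5 ≈ 12.755 hours.

13 hours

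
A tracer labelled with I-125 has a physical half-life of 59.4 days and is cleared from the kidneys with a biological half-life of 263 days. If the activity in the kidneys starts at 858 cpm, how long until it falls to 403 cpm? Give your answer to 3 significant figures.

52.8 days

1/t_eff = 1/t_phys + 1/t_biol = 1/59.4 + 1/263 = 0.020637 per day.
t_eff = 59.4 × 263 / (59.4 + 263) ≈ 48.456 days.
n = log₂(858/403) ≈ 1.0902; t = 1.0902 × 48.456 ≈ 52.827 days.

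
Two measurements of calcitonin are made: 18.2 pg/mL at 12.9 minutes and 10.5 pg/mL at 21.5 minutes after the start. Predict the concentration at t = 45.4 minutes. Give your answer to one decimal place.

2.3 pg/mL

Over Δt = 21.5 − 12.9 = 8.6 minutes, the level fell by a factor of 18.2/10.5 ≈ 1.7333.
n = log₂(1.7333) ≈ 0.79355 half-lives, so t½ = 8.6/0.79355 ≈ 10.837 minutes.
From t = 21.5 to t = 45.4: 10.5 × (1/2)^((45.4−21.5)/10.837) ≈ 2.2768 pg/mL.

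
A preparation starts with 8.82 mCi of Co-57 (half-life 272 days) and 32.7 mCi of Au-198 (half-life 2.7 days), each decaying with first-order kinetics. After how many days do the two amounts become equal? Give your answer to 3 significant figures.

Set 8.82·(1/2)^(t/272) = 32.7·(1/2)^(t/2.7).
Taking log₂: log₂(8.82/32.7) = t·(1/272 − 1/2.7).
log₂(0.26972) = -1.8904; 1/272 − 1/2.7 = -0.36669.
t = -1.8904 / -0.36669 ≈ 5.1554 days.

5.16 days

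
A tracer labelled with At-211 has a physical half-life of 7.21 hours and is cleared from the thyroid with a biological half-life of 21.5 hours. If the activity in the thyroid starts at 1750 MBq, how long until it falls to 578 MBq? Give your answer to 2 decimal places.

8.63 hours

1/t_eff = 1/t_phys + 1/t_biol = 1/7.21 + 1/21.5 = 0.18521 per hour.
t_eff = 7.21 × 21.5 / (7.21 + 21.5) ≈ 5.3993 hours.
n = log₂(1750/578) ≈ 1.5982; t = 1.5982 × 5.3993 ≈ 8.6293 hours.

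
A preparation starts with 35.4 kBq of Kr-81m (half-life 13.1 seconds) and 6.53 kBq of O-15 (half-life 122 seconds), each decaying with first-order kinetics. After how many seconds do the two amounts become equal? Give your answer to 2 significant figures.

36 seconds

Set 35.4·(1/2)^(t/13.1) = 6.53·(1/2)^(t/122).
Taking log₂: log₂(35.4/6.53) = t·(1/13.1 − 1/122).
log₂(5.4211) = 2.4386; 1/13.1 − 1/122 = 0.068139.
t = 2.4386 / 0.068139 ≈ 35.788 seconds.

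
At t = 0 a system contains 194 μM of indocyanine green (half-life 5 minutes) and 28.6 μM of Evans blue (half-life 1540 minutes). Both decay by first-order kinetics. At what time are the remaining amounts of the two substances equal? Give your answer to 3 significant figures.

Set 194·(1/2)^(t/5) = 28.6·(1/2)^(t/1540).
Taking log₂: log₂(194/28.6) = t·(1/5 − 1/1540).
log₂(6.7832) = 2.762; 1/5 − 1/1540 = 0.19935.
t = 2.762 / 0.19935 ≈ 13.855 minutes.

13.9 minutes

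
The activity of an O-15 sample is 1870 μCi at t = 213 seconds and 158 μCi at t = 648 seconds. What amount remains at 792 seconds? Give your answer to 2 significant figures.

Over Δt = 648 − 213 = 435 seconds, the level fell by a factor of 1870/158 ≈ 11.835.
n = log₂(11.835) ≈ 3.565 half-lives, so t½ = 435/3.565 ≈ 122.02 seconds.
From t = 648 to t = 792: 158 × (1/2)^((792−648)/122.02) ≈ 69.726 μCi.

70 μCi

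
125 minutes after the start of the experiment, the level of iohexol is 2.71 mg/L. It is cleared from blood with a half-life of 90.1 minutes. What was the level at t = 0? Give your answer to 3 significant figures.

7.09 mg/L

Number of half-lives elapsed: n = 125/90.1 ≈ 1.3873.
A₀ = A × 2^n = 2.71 × 2^1.3873 = 2.71 × 2.616 ≈ 7.0893 mg/L.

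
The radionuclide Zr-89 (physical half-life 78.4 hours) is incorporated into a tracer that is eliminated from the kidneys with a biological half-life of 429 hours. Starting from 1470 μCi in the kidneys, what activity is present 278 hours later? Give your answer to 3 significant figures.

80.3 μCi

1/t_eff = 1/t_phys + 1/t_biol = 1/78.4 + 1/429 = 0.015086 per hour.
t_eff = 78.4 × 429 / (78.4 + 429) ≈ 66.286 hours.
Remaining = 1470 × (1/2)^(278/66.286) = 1470 × (1/2)^4.1939 ≈ 80.319 μCi.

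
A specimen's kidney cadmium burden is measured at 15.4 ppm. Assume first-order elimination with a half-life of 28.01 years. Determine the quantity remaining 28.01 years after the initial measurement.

Elapsed time is 1 half-life (28.01/28.01).
Each half-life halves the amount: 15.4 × (1/2)^1 = 15.4/2 = 7.7 ppm.

7.7 ppm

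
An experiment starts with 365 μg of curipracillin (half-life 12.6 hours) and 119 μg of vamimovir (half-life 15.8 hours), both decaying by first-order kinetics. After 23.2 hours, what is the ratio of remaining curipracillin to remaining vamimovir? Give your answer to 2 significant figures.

2.4

curipracillin: 365 × (1/2)^(23.2/12.6) = 365 × (1/2)^1.8413 ≈ 101.86 μg.
vamimovir: 119 × (1/2)^(23.2/15.8) = 119 × (1/2)^1.4684 ≈ 43.006 μg.
Ratio ≈ 101.86 / 43.006 ≈ 2.3686.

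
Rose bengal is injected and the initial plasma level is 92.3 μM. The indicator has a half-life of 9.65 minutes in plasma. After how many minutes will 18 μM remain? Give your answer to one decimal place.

22.8 minutes

Fraction remaining = 18/92.3 ≈ 0.19502.
n = log₂(92.3/18) = ln(5.1278)/ln 2 ≈ 2.3583 half-lives.
t = n × t½ = 2.3583 × 9.65 ≈ 22.758 minutes.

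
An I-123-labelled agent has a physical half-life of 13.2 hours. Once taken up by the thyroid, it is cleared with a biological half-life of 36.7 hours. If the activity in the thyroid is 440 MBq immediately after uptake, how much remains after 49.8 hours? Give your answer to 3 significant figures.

1/t_eff = 1/t_phys + 1/t_biol = 1/13.2 + 1/36.7 = 0.10301 per hour.
t_eff = 13.2 × 36.7 / (13.2 + 36.7) ≈ 9.7082 hours.
Remaining = 440 × (1/2)^(49.8/9.7082) = 440 × (1/2)^5.1297 ≈ 12.568 MBq.

12.6 MBq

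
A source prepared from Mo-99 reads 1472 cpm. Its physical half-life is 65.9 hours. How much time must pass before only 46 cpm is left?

46/1472 = 1/32, so 5 half-lives have elapsed.
t = 5 × 65.9 = 329.5 hours.

329.5 hours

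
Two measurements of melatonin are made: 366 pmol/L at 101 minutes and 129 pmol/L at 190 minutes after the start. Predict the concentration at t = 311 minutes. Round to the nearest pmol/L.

Over Δt = 190 − 101 = 89 minutes, the level fell by a factor of 366/129 ≈ 2.8372.
n = log₂(2.8372) ≈ 1.5045 half-lives, so t½ = 89/1.5045 ≈ 59.157 minutes.
From t = 190 to t = 311: 129 × (1/2)^((311−190)/59.157) ≈ 31.251 pmol/L.

31 pmol/L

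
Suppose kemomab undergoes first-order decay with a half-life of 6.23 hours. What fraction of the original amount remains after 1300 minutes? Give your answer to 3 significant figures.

0.0898

1300 minutes = 21.6667 hours.
n = 21.6667/6.23 ≈ 3.4778 half-lives.
Fraction remaining = (1/2)^3.4778 ≈ 0.089759.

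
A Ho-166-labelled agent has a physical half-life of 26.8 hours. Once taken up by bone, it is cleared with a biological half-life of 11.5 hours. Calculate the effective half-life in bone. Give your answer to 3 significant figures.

1/t_eff = 1/t_phys + 1/t_biol = 1/26.8 + 1/11.5 = 0.12427 per hour.
t_eff = 26.8 × 11.5 / (26.8 + 11.5) ≈ 8.047 hours.

8.05 hours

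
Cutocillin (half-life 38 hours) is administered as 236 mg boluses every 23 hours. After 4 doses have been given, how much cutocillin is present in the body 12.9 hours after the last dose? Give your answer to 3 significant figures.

443 mg

The 4 doses were given 81.9, 58.9, 35.9, 12.9 hours ago.
Total = 236·(1/2)^(81.9/38) + 236·(1/2)^(58.9/38) + 236·(1/2)^(35.9/38) + 236·(1/2)^(12.9/38)
      = 52.98 + 80.596 + 122.61 + 186.52 ≈ 442.7 mg.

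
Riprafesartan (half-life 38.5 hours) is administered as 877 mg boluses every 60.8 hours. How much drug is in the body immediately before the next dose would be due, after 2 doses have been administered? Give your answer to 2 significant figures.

390 mg

The 2 doses were given 121.6, 60.8 hours ago.
Total = 877·(1/2)^(121.6/38.5) + 877·(1/2)^(60.8/38.5)
      = 98.223 + 293.5 ≈ 391.72 mg.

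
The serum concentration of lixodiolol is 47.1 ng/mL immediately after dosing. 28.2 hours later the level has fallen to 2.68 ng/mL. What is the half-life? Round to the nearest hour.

7 hours

A/A₀ = 2.68/47.1 ≈ 0.0569.
n = log₂(17.575) ≈ 4.1354 half-lives elapsed in 28.2 hours.
t½ = 28.2/4.1354 ≈ 6.8191 hours.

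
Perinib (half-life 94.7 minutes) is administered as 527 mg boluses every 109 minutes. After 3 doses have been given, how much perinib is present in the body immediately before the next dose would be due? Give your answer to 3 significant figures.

The 3 doses were given 327, 218, 109 minutes ago.
Total = 527·(1/2)^(327/94.7) + 527·(1/2)^(218/94.7) + 527·(1/2)^(109/94.7)
      = 48.123 + 106.87 + 237.31 ≈ 392.3 mg.

392 mg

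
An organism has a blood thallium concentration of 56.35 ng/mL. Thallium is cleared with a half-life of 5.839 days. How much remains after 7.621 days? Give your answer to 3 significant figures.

Number of half-lives: n = 7.621/5.839 ≈ 1.3052.
Remaining = 56.35 × (1/2)^1.3052 = 56.35 × 0.40467 ≈ 22.803 ng/mL.

22.8 ng/mL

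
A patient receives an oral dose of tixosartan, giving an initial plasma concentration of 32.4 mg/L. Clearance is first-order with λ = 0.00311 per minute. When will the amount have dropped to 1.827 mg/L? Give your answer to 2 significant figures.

t½ = ln 2 / λ = 0.69315 / 0.00311 ≈ 222.88 minutes.
Fraction remaining = 1.827/32.4 ≈ 0.056389.
n = log₂(32.4/1.827) = ln(17.734)/ln 2 ≈ 4.1484 half-lives.
t = n × t½ = 4.1484 × 222.88 ≈ 924.59 minutes.

920 minutes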